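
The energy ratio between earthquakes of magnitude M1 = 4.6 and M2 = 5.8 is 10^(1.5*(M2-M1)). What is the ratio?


M2 - M1 = 5.8 - 4.6 = 1.2
1.5 * 1.2 = 1.8
ratio = 10^1.8 = 63.1

63.1


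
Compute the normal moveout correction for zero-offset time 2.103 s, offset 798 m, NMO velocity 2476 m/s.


x/Vnmo = 798/2476 = 0.322294
(x/Vnmo)^2 = 0.103873
t0^2 = 4.422609
sqrt(4.422609 + 0.103873) = 2.127553
dt = 2.127553 - 2.103 = 0.024553

0.024553


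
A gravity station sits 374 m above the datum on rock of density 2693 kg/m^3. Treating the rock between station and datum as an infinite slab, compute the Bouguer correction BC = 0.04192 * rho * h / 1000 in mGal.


BC = 0.04192 * rho * h / 1000
= 0.04192 * 2693 * 374 / 1000
= 42.2211 mGal

42.2211


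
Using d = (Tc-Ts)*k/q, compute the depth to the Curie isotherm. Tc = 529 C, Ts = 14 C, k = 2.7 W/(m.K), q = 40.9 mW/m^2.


T_Curie - T_surf = 529 - 14 = 515 C
Convert q to W/m^2: 40.9 mW/m^2 = 0.0409 W/m^2
d = 515 * 2.7 / 0.0409 = 33997.56 m

33997.56


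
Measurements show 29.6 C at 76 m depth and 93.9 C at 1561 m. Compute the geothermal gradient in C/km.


dT = 93.9 - 29.6 = 64.3 C
dz = 1561 - 76 = 1485 m
gradient = dT/dz * 1000 = 64.3/1485 * 1000 = 43.2997 C/km

43.2997


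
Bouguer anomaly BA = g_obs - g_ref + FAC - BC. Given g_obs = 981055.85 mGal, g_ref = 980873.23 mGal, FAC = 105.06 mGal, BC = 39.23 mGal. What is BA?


BA = g_obs - g_ref + FAC - BC
= 981055.85 - 980873.23 + 105.06 - 39.23
= 248.45 mGal

248.45


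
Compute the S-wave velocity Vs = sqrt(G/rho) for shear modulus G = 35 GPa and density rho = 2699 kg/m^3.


Convert G to Pa: G = 35e9 Pa
Compute G/rho = 35e9 / 2699 = 12967765.8392
Vs = sqrt(12967765.8392) = 3601.08 m/s

3601.08


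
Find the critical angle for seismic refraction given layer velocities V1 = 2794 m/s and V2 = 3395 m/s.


V1/V2 = 2794/3395 = 0.822975
theta_c = arcsin(0.822975) = 55.3837 degrees

55.3837


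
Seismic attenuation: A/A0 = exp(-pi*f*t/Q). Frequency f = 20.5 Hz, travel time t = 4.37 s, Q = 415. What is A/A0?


pi*f*t/Q = pi*20.5*4.37/415 = 0.678168
A/A0 = exp(-0.678168) = 0.507546

0.507546


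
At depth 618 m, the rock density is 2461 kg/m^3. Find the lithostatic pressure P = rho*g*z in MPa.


P = rho * g * z / 1e6
= 2461 * 9.81 * 618 / 1e6
= 14920009.38 / 1e6
= 14.92 MPa

14.92


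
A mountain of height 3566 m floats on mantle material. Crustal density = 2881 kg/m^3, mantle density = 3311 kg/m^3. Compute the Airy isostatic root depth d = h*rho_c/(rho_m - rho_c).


rho_m - rho_c = 3311 - 2881 = 430
d = 3566 * 2881 / 430
= 10273646 / 430
= 23892.2 m

23892.2


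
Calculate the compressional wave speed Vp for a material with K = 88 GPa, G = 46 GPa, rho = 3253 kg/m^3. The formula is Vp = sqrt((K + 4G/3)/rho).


First compute the effective modulus:
K + 4G/3 = 88e9 + 4*46e9/3 = 149333333333.33 Pa
Then divide by density:
149333333333.33 / 3253 = 45906342.863 Pa/(kg/m^3)
Take the square root:
Vp = sqrt(45906342.863) = 6775.42 m/s

6775.42


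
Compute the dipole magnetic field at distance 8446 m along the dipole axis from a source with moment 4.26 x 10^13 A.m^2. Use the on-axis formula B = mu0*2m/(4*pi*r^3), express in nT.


m = 4.26 x 10^13 = 42600000000000 A.m^2
2m = 85200000000000 A.m^2
r^3 = 8446^3 = 602494700536
B = (4pi*10^-7) * 85200000000000 / (4*pi * 602494700536) * 1e9
= 107065477.63434 / 7571171700122.72 * 1e9
= 14141.2032 nT

14141.2032


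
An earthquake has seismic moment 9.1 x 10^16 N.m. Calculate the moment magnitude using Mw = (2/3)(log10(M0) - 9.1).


log10(M0) = log10(9.1 x 10^16) = 16.959
Mw = 2/3 * (16.959 - 9.1)
= 2/3 * 7.859
= 5.24

5.24


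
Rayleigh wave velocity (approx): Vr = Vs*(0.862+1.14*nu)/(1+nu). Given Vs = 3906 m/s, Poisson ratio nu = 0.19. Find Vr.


Numerator factor = 0.862 + 1.14*0.19 = 1.0786
Denominator = 1 + 0.19 = 1.19
Vr = 3906 * 1.0786 / 1.19 = 3540.35 m/s

3540.35


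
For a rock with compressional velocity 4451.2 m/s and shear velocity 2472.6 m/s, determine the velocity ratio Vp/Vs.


Vp/Vs = 4451.2 / 2472.6
= 1.8002

1.8002


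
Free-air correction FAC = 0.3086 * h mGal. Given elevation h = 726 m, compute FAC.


FAC = 0.3086 * h
= 0.3086 * 726
= 224.0436 mGal

224.0436


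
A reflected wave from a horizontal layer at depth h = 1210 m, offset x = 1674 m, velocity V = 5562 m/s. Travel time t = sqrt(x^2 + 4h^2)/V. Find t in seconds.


x^2 + 4h^2 = 1674^2 + 4*1210^2 = 2802276 + 5856400 = 8658676
sqrt(8658676) = 2942.5628
t = 2942.5628 / 5562 = 0.529 s

0.529


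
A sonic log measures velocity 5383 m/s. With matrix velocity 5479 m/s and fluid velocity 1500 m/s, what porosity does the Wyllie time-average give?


1/V - 1/Vm = 1/5383 - 1/5479 = 3.25e-06
1/Vf - 1/Vm = 1/1500 - 1/5479 = 0.00048415
phi = 3.25e-06 / 0.00048415 = 0.0067

0.0067


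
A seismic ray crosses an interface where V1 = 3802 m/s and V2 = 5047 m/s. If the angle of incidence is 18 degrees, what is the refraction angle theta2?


sin(theta1) = sin(18 deg) = 0.309017
sin(theta2) = V2/V1 * sin(theta1) = 5047/3802 * 0.309017 = 0.410207
theta2 = arcsin(0.410207) = 24.2179 degrees

24.2179


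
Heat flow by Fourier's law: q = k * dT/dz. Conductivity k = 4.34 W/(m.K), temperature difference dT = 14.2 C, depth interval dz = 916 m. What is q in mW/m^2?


q = k * dT / dz * 1000
= 4.34 * 14.2 / 916 * 1000
= 0.067279 * 1000
= 67.2795 mW/m^2

67.2795


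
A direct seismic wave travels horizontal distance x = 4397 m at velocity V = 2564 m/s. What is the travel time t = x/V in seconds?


t = x / V
= 4397 / 2564
= 1.7149 s

1.7149


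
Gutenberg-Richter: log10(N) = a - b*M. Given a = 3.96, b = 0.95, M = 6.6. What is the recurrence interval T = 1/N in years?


log10(N) = 3.96 - 0.95*6.6 = -2.31
N = 10^-2.31 = 0.004898
T = 1/N = 1/0.004898 = 204.1738 years

204.1738


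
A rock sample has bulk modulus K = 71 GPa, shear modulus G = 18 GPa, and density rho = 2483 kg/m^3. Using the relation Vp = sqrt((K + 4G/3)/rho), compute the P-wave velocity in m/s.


First compute the effective modulus:
K + 4G/3 = 71e9 + 4*18e9/3 = 95000000000.0 Pa
Then divide by density:
95000000000.0 / 2483 = 38260169.1502 Pa/(kg/m^3)
Take the square root:
Vp = sqrt(38260169.1502) = 6185.48 m/s

6185.48


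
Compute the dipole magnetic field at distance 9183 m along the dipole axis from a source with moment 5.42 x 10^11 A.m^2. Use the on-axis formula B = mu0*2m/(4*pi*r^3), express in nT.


m = 5.42 x 10^11 = 542000000000 A.m^2
2m = 1084000000000 A.m^2
r^3 = 9183^3 = 774379331487
B = (4pi*10^-7) * 1084000000000 / (4*pi * 774379331487) * 1e9
= 1362194.574597 / 9731137675565.34 * 1e9
= 139.9831 nT

139.9831


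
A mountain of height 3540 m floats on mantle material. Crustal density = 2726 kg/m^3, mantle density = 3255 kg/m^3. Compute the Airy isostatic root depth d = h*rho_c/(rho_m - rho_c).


rho_m - rho_c = 3255 - 2726 = 529
d = 3540 * 2726 / 529
= 9650040 / 529
= 18242.04 m

18242.04


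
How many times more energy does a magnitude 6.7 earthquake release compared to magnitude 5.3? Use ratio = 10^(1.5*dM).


M2 - M1 = 6.7 - 5.3 = 1.4
1.5 * 1.4 = 2.1
ratio = 10^2.1 = 125.89

125.89


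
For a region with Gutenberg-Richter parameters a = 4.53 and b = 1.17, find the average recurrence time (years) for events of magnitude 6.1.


log10(N) = 4.53 - 1.17*6.1 = -2.607
N = 10^-2.607 = 0.002472
T = 1/N = 1/0.002472 = 404.5759 years

404.5759


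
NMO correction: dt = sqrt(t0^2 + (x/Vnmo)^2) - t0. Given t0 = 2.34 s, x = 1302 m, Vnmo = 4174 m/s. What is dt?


x/Vnmo = 1302/4174 = 0.311931
(x/Vnmo)^2 = 0.097301
t0^2 = 5.4756
sqrt(5.4756 + 0.097301) = 2.360699
dt = 2.360699 - 2.34 = 0.020699

0.020699


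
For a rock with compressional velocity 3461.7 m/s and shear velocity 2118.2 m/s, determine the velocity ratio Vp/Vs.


Vp/Vs = 3461.7 / 2118.2
= 1.6343

1.6343


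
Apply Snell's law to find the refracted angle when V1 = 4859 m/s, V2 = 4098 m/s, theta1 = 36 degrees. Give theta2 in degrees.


sin(theta1) = sin(36 deg) = 0.587785
sin(theta2) = V2/V1 * sin(theta1) = 4098/4859 * 0.587785 = 0.495728
theta2 = arcsin(0.495728) = 29.7178 degrees

29.7178


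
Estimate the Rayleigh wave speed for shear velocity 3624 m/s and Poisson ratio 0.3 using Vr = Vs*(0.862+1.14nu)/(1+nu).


Numerator factor = 0.862 + 1.14*0.3 = 1.204
Denominator = 1 + 0.3 = 1.3
Vr = 3624 * 1.204 / 1.3 = 3356.38 m/s

3356.38


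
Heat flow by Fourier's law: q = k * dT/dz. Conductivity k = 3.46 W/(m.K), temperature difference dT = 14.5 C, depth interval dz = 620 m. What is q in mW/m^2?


q = k * dT / dz * 1000
= 3.46 * 14.5 / 620 * 1000
= 0.080919 * 1000
= 80.9194 mW/m^2

80.9194


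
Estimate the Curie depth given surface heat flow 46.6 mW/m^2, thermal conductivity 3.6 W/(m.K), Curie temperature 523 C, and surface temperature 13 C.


T_Curie - T_surf = 523 - 13 = 510 C
Convert q to W/m^2: 46.6 mW/m^2 = 0.0466 W/m^2
d = 510 * 3.6 / 0.0466 = 39399.14 m

39399.14


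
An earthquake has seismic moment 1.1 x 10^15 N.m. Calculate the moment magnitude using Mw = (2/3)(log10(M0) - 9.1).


log10(M0) = log10(1.1 x 10^15) = 15.0414
Mw = 2/3 * (15.0414 - 9.1)
= 2/3 * 5.9414
= 3.96

3.96


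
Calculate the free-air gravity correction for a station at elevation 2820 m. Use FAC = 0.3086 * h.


FAC = 0.3086 * h
= 0.3086 * 2820
= 870.252 mGal

870.252


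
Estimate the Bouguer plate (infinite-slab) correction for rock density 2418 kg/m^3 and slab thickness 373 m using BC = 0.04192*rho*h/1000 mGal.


BC = 0.04192 * rho * h / 1000
= 0.04192 * 2418 * 373 / 1000
= 37.8082 mGal

37.8082


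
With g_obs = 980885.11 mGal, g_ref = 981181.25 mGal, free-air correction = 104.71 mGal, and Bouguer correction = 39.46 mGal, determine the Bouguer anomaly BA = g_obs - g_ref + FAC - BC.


BA = g_obs - g_ref + FAC - BC
= 980885.11 - 981181.25 + 104.71 - 39.46
= -230.89 mGal

-230.89


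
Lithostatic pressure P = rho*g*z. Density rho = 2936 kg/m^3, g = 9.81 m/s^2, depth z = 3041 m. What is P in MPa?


P = rho * g * z / 1e6
= 2936 * 9.81 * 3041 / 1e6
= 87587368.56 / 1e6
= 87.5874 MPa

87.5874


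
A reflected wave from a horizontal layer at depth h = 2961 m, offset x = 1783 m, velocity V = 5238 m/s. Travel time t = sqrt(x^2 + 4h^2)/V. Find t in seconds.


x^2 + 4h^2 = 1783^2 + 4*2961^2 = 3179089 + 35070084 = 38249173
sqrt(38249173) = 6184.5916
t = 6184.5916 / 5238 = 1.1807 s

1.1807


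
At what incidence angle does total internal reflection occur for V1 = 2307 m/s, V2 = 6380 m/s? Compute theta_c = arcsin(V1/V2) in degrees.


V1/V2 = 2307/6380 = 0.361599
theta_c = arcsin(0.361599) = 21.1984 degrees

21.1984


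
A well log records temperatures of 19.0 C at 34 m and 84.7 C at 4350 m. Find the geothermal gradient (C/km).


dT = 84.7 - 19.0 = 65.7 C
dz = 4350 - 34 = 4316 m
gradient = dT/dz * 1000 = 65.7/4316 * 1000 = 15.2224 C/km

15.2224


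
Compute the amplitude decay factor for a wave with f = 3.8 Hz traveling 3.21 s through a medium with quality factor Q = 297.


pi*f*t/Q = pi*3.8*3.21/297 = 0.129027
A/A0 = exp(-0.129027) = 0.87895

0.87895


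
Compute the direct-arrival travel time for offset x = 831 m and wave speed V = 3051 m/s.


t = x / V
= 831 / 3051
= 0.2724 s

0.2724


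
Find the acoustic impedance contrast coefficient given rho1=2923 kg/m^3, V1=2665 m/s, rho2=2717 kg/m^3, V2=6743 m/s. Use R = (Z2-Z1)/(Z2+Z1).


Z1 = 2923 * 2665 = 7789795
Z2 = 2717 * 6743 = 18320731
R = (18320731 - 7789795) / (18320731 + 7789795) = 10530936 / 26110526 = 0.4033

0.4033


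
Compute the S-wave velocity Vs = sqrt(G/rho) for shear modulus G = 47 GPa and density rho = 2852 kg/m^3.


Convert G to Pa: G = 47e9 Pa
Compute G/rho = 47e9 / 2852 = 16479663.3941
Vs = sqrt(16479663.3941) = 4059.52 m/s

4059.52


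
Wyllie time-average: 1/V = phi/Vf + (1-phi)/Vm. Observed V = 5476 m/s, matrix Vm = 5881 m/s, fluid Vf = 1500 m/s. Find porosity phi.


1/V - 1/Vm = 1/5476 - 1/5881 = 1.258e-05
1/Vf - 1/Vm = 1/1500 - 1/5881 = 0.00049663
phi = 1.258e-05 / 0.00049663 = 0.0253

0.0253


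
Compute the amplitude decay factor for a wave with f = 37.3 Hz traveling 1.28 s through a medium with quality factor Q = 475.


pi*f*t/Q = pi*37.3*1.28/475 = 0.315773
A/A0 = exp(-0.315773) = 0.729225

0.729225


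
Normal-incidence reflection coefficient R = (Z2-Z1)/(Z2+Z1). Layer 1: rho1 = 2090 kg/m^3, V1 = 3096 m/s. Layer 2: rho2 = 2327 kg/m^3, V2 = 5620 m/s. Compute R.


Z1 = 2090 * 3096 = 6470640
Z2 = 2327 * 5620 = 13077740
R = (13077740 - 6470640) / (13077740 + 6470640) = 6607100 / 19548380 = 0.338

0.338


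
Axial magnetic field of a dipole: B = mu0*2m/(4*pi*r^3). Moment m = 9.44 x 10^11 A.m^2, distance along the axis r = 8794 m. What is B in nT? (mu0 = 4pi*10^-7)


m = 9.44 x 10^11 = 944000000000 A.m^2
2m = 1888000000000 A.m^2
r^3 = 8794^3 = 680079030184
B = (4pi*10^-7) * 1888000000000 / (4*pi * 680079030184) * 1e9
= 2372530.771991 / 8546125140346.1 * 1e9
= 277.6148 nT

277.6148


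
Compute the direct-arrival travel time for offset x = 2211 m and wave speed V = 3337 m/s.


t = x / V
= 2211 / 3337
= 0.6626 s

0.6626


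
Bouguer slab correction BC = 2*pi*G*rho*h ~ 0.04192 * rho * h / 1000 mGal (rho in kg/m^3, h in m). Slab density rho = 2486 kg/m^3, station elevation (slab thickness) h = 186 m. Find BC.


BC = 0.04192 * rho * h / 1000
= 0.04192 * 2486 * 186 / 1000
= 19.3836 mGal

19.3836


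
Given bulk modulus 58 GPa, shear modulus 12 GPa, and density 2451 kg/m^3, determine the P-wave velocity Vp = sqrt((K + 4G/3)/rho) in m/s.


First compute the effective modulus:
K + 4G/3 = 58e9 + 4*12e9/3 = 74000000000.0 Pa
Then divide by density:
74000000000.0 / 2451 = 30191758.4659 Pa/(kg/m^3)
Take the square root:
Vp = sqrt(30191758.4659) = 5494.7 m/s

5494.7


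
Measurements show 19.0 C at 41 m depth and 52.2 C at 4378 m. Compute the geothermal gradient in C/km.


dT = 52.2 - 19.0 = 33.2 C
dz = 4378 - 41 = 4337 m
gradient = dT/dz * 1000 = 33.2/4337 * 1000 = 7.6551 C/km

7.6551


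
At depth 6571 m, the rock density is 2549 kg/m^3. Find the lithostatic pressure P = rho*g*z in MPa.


P = rho * g * z / 1e6
= 2549 * 9.81 * 6571 / 1e6
= 164312388.99 / 1e6
= 164.3124 MPa

164.3124


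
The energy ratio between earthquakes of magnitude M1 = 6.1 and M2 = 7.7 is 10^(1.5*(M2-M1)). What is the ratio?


M2 - M1 = 7.7 - 6.1 = 1.6
1.5 * 1.6 = 2.4
ratio = 10^2.4 = 251.19

251.19


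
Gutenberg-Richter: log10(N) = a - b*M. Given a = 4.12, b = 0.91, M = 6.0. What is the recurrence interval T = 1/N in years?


log10(N) = 4.12 - 0.91*6.0 = -1.34
N = 10^-1.34 = 0.045709
T = 1/N = 1/0.045709 = 21.8776 years

21.8776


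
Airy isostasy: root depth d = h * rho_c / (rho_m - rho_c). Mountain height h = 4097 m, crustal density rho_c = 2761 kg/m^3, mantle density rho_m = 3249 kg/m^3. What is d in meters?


rho_m - rho_c = 3249 - 2761 = 488
d = 4097 * 2761 / 488
= 11311817 / 488
= 23179.95 m

23179.95


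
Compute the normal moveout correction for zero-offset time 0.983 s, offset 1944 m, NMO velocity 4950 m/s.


x/Vnmo = 1944/4950 = 0.392727
(x/Vnmo)^2 = 0.154235
t0^2 = 0.966289
sqrt(0.966289 + 0.154235) = 1.058548
dt = 1.058548 - 0.983 = 0.075548

0.075548


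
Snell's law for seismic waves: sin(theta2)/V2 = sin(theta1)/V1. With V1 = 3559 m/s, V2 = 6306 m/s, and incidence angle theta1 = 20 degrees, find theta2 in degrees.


sin(theta1) = sin(20 deg) = 0.34202
sin(theta2) = V2/V1 * sin(theta1) = 6306/3559 * 0.34202 = 0.606007
theta2 = arcsin(0.606007) = 37.3013 degrees

37.3013


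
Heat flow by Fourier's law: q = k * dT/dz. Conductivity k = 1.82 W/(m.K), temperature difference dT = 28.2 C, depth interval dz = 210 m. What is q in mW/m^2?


q = k * dT / dz * 1000
= 1.82 * 28.2 / 210 * 1000
= 0.2444 * 1000
= 244.4 mW/m^2

244.4


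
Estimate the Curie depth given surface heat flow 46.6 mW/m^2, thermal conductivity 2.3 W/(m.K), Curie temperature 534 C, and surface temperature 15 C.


T_Curie - T_surf = 534 - 15 = 519 C
Convert q to W/m^2: 46.6 mW/m^2 = 0.0466 W/m^2
d = 519 * 2.3 / 0.0466 = 25615.88 m

25615.88


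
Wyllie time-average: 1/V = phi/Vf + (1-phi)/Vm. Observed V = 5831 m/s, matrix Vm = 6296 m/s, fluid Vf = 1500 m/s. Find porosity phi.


1/V - 1/Vm = 1/5831 - 1/6296 = 1.267e-05
1/Vf - 1/Vm = 1/1500 - 1/6296 = 0.00050784
phi = 1.267e-05 / 0.00050784 = 0.0249

0.0249


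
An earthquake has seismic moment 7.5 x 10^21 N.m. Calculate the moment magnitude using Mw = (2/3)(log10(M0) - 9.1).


log10(M0) = log10(7.5 x 10^21) = 21.8751
Mw = 2/3 * (21.8751 - 9.1)
= 2/3 * 12.7751
= 8.52

8.52


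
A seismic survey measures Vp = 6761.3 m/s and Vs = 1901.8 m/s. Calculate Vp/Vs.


Vp/Vs = 6761.3 / 1901.8
= 3.5552

3.5552


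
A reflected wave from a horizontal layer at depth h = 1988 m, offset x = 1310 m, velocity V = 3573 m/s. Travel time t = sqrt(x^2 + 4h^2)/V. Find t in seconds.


x^2 + 4h^2 = 1310^2 + 4*1988^2 = 1716100 + 15808576 = 17524676
sqrt(17524676) = 4186.2484
t = 4186.2484 / 3573 = 1.1716 s

1.1716


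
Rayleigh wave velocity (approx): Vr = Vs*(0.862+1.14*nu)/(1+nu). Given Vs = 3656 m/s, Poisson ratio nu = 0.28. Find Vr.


Numerator factor = 0.862 + 1.14*0.28 = 1.1812
Denominator = 1 + 0.28 = 1.28
Vr = 3656 * 1.1812 / 1.28 = 3373.8 m/s

3373.8


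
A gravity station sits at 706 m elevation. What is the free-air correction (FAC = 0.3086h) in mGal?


FAC = 0.3086 * h
= 0.3086 * 706
= 217.8716 mGal

217.8716


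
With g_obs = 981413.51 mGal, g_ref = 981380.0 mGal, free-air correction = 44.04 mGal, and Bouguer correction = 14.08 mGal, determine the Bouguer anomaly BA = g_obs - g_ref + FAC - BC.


BA = g_obs - g_ref + FAC - BC
= 981413.51 - 981380.0 + 44.04 - 14.08
= 63.47 mGal

63.47


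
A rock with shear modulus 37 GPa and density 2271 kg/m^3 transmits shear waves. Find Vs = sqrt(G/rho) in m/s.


Convert G to Pa: G = 37e9 Pa
Compute G/rho = 37e9 / 2271 = 16292382.2105
Vs = sqrt(16292382.2105) = 4036.38 m/s

4036.38


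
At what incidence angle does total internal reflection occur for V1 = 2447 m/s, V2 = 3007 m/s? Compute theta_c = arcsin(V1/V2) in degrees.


V1/V2 = 2447/3007 = 0.813768
theta_c = arcsin(0.813768) = 54.4657 degrees

54.4657


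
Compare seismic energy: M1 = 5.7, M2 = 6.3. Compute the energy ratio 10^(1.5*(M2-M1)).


M2 - M1 = 6.3 - 5.7 = 0.6
1.5 * 0.6 = 0.9
ratio = 10^0.9 = 7.94

7.94


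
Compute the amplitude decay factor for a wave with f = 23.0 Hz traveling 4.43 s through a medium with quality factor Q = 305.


pi*f*t/Q = pi*23.0*4.43/305 = 1.049498
A/A0 = exp(-1.049498) = 0.350113

0.350113


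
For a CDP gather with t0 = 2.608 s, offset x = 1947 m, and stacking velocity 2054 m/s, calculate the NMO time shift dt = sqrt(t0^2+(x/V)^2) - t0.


x/Vnmo = 1947/2054 = 0.947907
(x/Vnmo)^2 = 0.898527
t0^2 = 6.801664
sqrt(6.801664 + 0.898527) = 2.774922
dt = 2.774922 - 2.608 = 0.166922

0.166922


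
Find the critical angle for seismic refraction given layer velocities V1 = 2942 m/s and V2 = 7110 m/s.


V1/V2 = 2942/7110 = 0.413783
theta_c = arcsin(0.413783) = 24.4427 degrees

24.4427


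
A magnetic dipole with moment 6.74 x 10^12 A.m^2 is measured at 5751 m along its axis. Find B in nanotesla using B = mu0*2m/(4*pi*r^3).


m = 6.74 x 10^12 = 6740000000000 A.m^2
2m = 13480000000000 A.m^2
r^3 = 5751^3 = 190208579751
B = (4pi*10^-7) * 13480000000000 / (4*pi * 190208579751) * 1e9
= 16939467.588156 / 2390231507181.96 * 1e9
= 7086.9569 nT

7086.9569


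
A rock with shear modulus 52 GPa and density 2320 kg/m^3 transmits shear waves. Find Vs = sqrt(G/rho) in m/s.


Convert G to Pa: G = 52e9 Pa
Compute G/rho = 52e9 / 2320 = 22413793.1034
Vs = sqrt(22413793.1034) = 4734.32 m/s

4734.32


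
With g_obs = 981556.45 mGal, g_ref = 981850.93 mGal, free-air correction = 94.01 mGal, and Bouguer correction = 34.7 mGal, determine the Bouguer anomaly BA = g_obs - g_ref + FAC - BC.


BA = g_obs - g_ref + FAC - BC
= 981556.45 - 981850.93 + 94.01 - 34.7
= -235.17 mGal

-235.17


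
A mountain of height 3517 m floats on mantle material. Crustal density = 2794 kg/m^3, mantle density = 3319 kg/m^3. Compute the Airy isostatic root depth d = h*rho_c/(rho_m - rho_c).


rho_m - rho_c = 3319 - 2794 = 525
d = 3517 * 2794 / 525
= 9826498 / 525
= 18717.14 m

18717.14


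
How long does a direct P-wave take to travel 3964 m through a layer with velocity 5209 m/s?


t = x / V
= 3964 / 5209
= 0.761 s

0.761


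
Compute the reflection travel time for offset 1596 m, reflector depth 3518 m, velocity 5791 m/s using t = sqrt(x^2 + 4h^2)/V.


x^2 + 4h^2 = 1596^2 + 4*3518^2 = 2547216 + 49505296 = 52052512
sqrt(52052512) = 7214.7427
t = 7214.7427 / 5791 = 1.2459 s

1.2459


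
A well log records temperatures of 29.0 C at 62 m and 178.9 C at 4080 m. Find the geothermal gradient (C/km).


dT = 178.9 - 29.0 = 149.9 C
dz = 4080 - 62 = 4018 m
gradient = dT/dz * 1000 = 149.9/4018 * 1000 = 37.3071 C/km

37.3071


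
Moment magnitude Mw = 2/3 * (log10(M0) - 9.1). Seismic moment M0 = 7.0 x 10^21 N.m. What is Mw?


log10(M0) = log10(7.0 x 10^21) = 21.8451
Mw = 2/3 * (21.8451 - 9.1)
= 2/3 * 12.7451
= 8.5

8.5


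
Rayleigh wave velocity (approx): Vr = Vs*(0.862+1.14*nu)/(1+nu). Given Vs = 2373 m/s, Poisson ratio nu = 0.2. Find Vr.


Numerator factor = 0.862 + 1.14*0.2 = 1.09
Denominator = 1 + 0.2 = 1.2
Vr = 2373 * 1.09 / 1.2 = 2155.47 m/s

2155.47


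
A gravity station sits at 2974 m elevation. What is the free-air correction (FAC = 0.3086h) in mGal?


FAC = 0.3086 * h
= 0.3086 * 2974
= 917.7764 mGal

917.7764


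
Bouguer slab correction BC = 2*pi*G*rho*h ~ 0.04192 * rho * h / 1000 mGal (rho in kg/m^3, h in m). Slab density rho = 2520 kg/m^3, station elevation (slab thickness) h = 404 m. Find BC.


BC = 0.04192 * rho * h / 1000
= 0.04192 * 2520 * 404 / 1000
= 42.6779 mGal

42.6779


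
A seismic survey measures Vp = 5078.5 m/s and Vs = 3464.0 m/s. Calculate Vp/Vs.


Vp/Vs = 5078.5 / 3464.0
= 1.4661

1.4661


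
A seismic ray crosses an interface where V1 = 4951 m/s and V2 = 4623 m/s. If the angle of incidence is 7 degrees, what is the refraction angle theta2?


sin(theta1) = sin(7 deg) = 0.121869
sin(theta2) = V2/V1 * sin(theta1) = 4623/4951 * 0.121869 = 0.113796
theta2 = arcsin(0.113796) = 6.5342 degrees

6.5342


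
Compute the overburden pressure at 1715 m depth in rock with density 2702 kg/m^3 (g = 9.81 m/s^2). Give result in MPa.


P = rho * g * z / 1e6
= 2702 * 9.81 * 1715 / 1e6
= 45458853.3 / 1e6
= 45.4589 MPa

45.4589


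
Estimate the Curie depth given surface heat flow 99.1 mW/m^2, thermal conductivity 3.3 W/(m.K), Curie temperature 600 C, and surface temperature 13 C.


T_Curie - T_surf = 600 - 13 = 587 C
Convert q to W/m^2: 99.1 mW/m^2 = 0.0991 W/m^2
d = 587 * 3.3 / 0.0991 = 19546.92 m

19546.92


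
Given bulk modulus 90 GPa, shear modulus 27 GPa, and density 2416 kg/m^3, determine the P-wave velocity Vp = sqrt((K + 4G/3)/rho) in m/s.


First compute the effective modulus:
K + 4G/3 = 90e9 + 4*27e9/3 = 126000000000.0 Pa
Then divide by density:
126000000000.0 / 2416 = 52152317.8808 Pa/(kg/m^3)
Take the square root:
Vp = sqrt(52152317.8808) = 7221.66 m/s

7221.66


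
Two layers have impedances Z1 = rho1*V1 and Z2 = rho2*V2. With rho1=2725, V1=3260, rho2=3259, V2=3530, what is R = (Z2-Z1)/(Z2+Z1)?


Z1 = 2725 * 3260 = 8883500
Z2 = 3259 * 3530 = 11504270
R = (11504270 - 8883500) / (11504270 + 8883500) = 2620770 / 20387770 = 0.1285

0.1285


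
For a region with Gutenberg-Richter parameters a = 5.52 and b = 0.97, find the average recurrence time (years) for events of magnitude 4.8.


log10(N) = 5.52 - 0.97*4.8 = 0.864
N = 10^0.864 = 7.311391
T = 1/N = 1/7.311391 = 0.1368 years

0.1368


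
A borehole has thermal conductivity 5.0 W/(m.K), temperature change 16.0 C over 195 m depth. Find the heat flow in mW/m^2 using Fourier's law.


q = k * dT / dz * 1000
= 5.0 * 16.0 / 195 * 1000
= 0.410256 * 1000
= 410.2564 mW/m^2

410.2564


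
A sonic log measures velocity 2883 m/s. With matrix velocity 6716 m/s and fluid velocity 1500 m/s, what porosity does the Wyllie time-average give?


1/V - 1/Vm = 1/2883 - 1/6716 = 0.00019796
1/Vf - 1/Vm = 1/1500 - 1/6716 = 0.00051777
phi = 0.00019796 / 0.00051777 = 0.3823

0.3823


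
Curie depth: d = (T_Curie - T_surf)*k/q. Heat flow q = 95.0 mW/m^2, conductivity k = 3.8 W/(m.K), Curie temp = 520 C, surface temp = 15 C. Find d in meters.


T_Curie - T_surf = 520 - 15 = 505 C
Convert q to W/m^2: 95.0 mW/m^2 = 0.095 W/m^2
d = 505 * 3.8 / 0.095 = 20200.0 m

20200.0


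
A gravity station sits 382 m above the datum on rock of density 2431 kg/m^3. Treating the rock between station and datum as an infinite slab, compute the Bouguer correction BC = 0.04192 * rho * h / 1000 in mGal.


BC = 0.04192 * rho * h / 1000
= 0.04192 * 2431 * 382 / 1000
= 38.9287 mGal

38.9287


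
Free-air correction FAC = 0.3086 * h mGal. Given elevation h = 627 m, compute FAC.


FAC = 0.3086 * h
= 0.3086 * 627
= 193.4922 mGal

193.4922


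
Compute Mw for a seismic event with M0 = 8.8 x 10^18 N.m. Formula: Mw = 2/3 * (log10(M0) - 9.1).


log10(M0) = log10(8.8 x 10^18) = 18.9445
Mw = 2/3 * (18.9445 - 9.1)
= 2/3 * 9.8445
= 6.56

6.56


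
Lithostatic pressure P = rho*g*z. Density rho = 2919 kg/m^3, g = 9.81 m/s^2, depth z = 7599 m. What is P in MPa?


P = rho * g * z / 1e6
= 2919 * 9.81 * 7599 / 1e6
= 217600328.61 / 1e6
= 217.6003 MPa

217.6003


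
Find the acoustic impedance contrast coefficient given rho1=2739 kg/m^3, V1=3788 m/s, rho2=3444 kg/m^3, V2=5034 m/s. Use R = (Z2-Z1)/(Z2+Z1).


Z1 = 2739 * 3788 = 10375332
Z2 = 3444 * 5034 = 17337096
R = (17337096 - 10375332) / (17337096 + 10375332) = 6961764 / 27712428 = 0.2512

0.2512


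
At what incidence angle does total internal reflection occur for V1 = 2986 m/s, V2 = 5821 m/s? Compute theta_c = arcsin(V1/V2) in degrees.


V1/V2 = 2986/5821 = 0.51297
theta_c = arcsin(0.51297) = 30.8619 degrees

30.8619


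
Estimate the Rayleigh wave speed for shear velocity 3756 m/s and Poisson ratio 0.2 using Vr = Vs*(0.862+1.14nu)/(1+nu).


Numerator factor = 0.862 + 1.14*0.2 = 1.09
Denominator = 1 + 0.2 = 1.2
Vr = 3756 * 1.09 / 1.2 = 3411.7 m/s

3411.7


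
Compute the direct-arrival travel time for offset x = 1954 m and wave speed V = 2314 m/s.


t = x / V
= 1954 / 2314
= 0.8444 s

0.8444


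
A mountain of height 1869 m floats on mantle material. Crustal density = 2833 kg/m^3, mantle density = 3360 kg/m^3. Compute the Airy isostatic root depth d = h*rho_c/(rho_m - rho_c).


rho_m - rho_c = 3360 - 2833 = 527
d = 1869 * 2833 / 527
= 5294877 / 527
= 10047.2 m

10047.2


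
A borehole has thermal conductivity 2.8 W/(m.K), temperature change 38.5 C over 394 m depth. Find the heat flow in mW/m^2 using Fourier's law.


q = k * dT / dz * 1000
= 2.8 * 38.5 / 394 * 1000
= 0.273604 * 1000
= 273.6041 mW/m^2

273.6041


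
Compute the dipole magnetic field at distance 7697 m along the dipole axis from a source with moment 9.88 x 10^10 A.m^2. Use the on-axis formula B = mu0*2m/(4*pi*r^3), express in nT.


m = 9.88 x 10^10 = 98800000000 A.m^2
2m = 197600000000 A.m^2
r^3 = 7697^3 = 455999597873
B = (4pi*10^-7) * 197600000000 / (4*pi * 455999597873) * 1e9
= 248311.48334 / 5730259946870.87 * 1e9
= 43.3334 nT

43.3334


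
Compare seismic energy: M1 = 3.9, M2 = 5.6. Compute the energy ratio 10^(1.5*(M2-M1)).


M2 - M1 = 5.6 - 3.9 = 1.7
1.5 * 1.7 = 2.55
ratio = 10^2.55 = 354.81

354.81


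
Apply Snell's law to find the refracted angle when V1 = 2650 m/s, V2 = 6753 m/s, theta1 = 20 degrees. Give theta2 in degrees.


sin(theta1) = sin(20 deg) = 0.34202
sin(theta2) = V2/V1 * sin(theta1) = 6753/2650 * 0.34202 = 0.871571
theta2 = arcsin(0.871571) = 60.6417 degrees

60.6417


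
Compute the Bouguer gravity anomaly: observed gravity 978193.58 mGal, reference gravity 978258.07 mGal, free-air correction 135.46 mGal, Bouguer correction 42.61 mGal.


BA = g_obs - g_ref + FAC - BC
= 978193.58 - 978258.07 + 135.46 - 42.61
= 28.36 mGal

28.36


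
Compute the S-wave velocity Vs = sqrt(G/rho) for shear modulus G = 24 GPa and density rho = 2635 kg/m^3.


Convert G to Pa: G = 24e9 Pa
Compute G/rho = 24e9 / 2635 = 9108159.3928
Vs = sqrt(9108159.3928) = 3017.97 m/s

3017.97


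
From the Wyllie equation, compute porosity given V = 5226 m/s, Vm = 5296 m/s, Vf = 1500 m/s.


1/V - 1/Vm = 1/5226 - 1/5296 = 2.53e-06
1/Vf - 1/Vm = 1/1500 - 1/5296 = 0.00047784
phi = 2.53e-06 / 0.00047784 = 0.0053

0.0053


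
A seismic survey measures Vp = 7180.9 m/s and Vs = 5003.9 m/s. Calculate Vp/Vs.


Vp/Vs = 7180.9 / 5003.9
= 1.4351

1.4351


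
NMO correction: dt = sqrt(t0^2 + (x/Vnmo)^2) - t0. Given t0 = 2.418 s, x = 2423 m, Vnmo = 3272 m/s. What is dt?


x/Vnmo = 2423/3272 = 0.740526
(x/Vnmo)^2 = 0.548378
t0^2 = 5.846724
sqrt(5.846724 + 0.548378) = 2.528854
dt = 2.528854 - 2.418 = 0.110854

0.110854


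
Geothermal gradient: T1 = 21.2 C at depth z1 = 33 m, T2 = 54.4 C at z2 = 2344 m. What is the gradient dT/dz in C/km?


dT = 54.4 - 21.2 = 33.2 C
dz = 2344 - 33 = 2311 m
gradient = dT/dz * 1000 = 33.2/2311 * 1000 = 14.3661 C/km

14.3661


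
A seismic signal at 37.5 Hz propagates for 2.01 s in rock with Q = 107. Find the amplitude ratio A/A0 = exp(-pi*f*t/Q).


pi*f*t/Q = pi*37.5*2.01/107 = 2.213061
A/A0 = exp(-2.213061) = 0.109365

0.109365


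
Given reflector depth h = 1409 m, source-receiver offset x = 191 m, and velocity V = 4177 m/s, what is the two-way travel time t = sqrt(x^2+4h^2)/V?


x^2 + 4h^2 = 191^2 + 4*1409^2 = 36481 + 7941124 = 7977605
sqrt(7977605) = 2824.4654
t = 2824.4654 / 4177 = 0.6762 s

0.6762


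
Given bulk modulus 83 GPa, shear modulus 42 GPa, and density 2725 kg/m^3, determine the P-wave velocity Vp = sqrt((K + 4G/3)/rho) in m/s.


First compute the effective modulus:
K + 4G/3 = 83e9 + 4*42e9/3 = 139000000000.0 Pa
Then divide by density:
139000000000.0 / 2725 = 51009174.3119 Pa/(kg/m^3)
Take the square root:
Vp = sqrt(51009174.3119) = 7142.07 m/s

7142.07


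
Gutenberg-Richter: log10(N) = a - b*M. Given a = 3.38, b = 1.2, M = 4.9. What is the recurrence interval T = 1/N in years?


log10(N) = 3.38 - 1.2*4.9 = -2.5
N = 10^-2.5 = 0.003162
T = 1/N = 1/0.003162 = 316.2278 years

316.2278


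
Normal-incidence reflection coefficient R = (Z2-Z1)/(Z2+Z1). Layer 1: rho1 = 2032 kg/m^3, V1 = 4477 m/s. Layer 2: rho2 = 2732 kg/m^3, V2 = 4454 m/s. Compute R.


Z1 = 2032 * 4477 = 9097264
Z2 = 2732 * 4454 = 12168328
R = (12168328 - 9097264) / (12168328 + 9097264) = 3071064 / 21265592 = 0.1444

0.1444


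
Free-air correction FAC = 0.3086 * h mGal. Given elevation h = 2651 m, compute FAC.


FAC = 0.3086 * h
= 0.3086 * 2651
= 818.0986 mGal

818.0986


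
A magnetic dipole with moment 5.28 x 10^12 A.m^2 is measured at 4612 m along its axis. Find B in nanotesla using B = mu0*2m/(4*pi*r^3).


m = 5.28 x 10^12 = 5280000000000 A.m^2
2m = 10560000000000 A.m^2
r^3 = 4612^3 = 98099748928
B = (4pi*10^-7) * 10560000000000 / (4*pi * 98099748928) * 1e9
= 13270087.368763 / 1232757802204.83 * 1e9
= 10764.5535 nT

10764.5535


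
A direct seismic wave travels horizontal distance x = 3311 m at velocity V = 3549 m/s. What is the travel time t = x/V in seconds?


t = x / V
= 3311 / 3549
= 0.9329 s

0.9329


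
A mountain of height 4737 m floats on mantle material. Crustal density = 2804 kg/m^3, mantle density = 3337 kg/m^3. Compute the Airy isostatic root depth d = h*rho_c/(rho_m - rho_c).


rho_m - rho_c = 3337 - 2804 = 533
d = 4737 * 2804 / 533
= 13282548 / 533
= 24920.35 m

24920.35


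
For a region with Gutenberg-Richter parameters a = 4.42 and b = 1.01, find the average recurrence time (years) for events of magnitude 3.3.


log10(N) = 4.42 - 1.01*3.3 = 1.087
N = 10^1.087 = 12.217997
T = 1/N = 1/12.217997 = 0.0818 years

0.0818


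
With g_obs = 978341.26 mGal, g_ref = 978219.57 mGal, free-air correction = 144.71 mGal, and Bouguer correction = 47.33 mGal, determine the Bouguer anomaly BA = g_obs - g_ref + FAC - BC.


BA = g_obs - g_ref + FAC - BC
= 978341.26 - 978219.57 + 144.71 - 47.33
= 219.07 mGal

219.07


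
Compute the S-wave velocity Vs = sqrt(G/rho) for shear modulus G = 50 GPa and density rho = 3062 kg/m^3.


Convert G to Pa: G = 50e9 Pa
Compute G/rho = 50e9 / 3062 = 16329196.6035
Vs = sqrt(16329196.6035) = 4040.94 m/s

4040.94


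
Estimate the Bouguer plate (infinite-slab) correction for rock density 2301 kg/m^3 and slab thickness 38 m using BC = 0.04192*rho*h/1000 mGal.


BC = 0.04192 * rho * h / 1000
= 0.04192 * 2301 * 38 / 1000
= 3.6654 mGal

3.6654


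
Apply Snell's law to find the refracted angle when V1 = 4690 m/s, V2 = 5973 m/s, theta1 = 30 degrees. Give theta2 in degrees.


sin(theta1) = sin(30 deg) = 0.5
sin(theta2) = V2/V1 * sin(theta1) = 5973/4690 * 0.5 = 0.63678
theta2 = arcsin(0.63678) = 39.5522 degrees

39.5522


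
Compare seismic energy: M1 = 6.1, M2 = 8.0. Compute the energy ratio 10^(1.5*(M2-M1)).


M2 - M1 = 8.0 - 6.1 = 1.9
1.5 * 1.9 = 2.85
ratio = 10^2.85 = 707.95

707.95


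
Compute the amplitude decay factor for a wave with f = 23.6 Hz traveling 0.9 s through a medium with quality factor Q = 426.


pi*f*t/Q = pi*23.6*0.9/426 = 0.156637
A/A0 = exp(-0.156637) = 0.855014

0.855014


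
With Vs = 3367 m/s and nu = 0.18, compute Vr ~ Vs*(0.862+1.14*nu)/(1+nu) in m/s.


Numerator factor = 0.862 + 1.14*0.18 = 1.0672
Denominator = 1 + 0.18 = 1.18
Vr = 3367 * 1.0672 / 1.18 = 3045.14 m/s

3045.14


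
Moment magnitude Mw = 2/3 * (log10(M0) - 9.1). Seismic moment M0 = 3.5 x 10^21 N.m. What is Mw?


log10(M0) = log10(3.5 x 10^21) = 21.5441
Mw = 2/3 * (21.5441 - 9.1)
= 2/3 * 12.4441
= 8.3

8.3


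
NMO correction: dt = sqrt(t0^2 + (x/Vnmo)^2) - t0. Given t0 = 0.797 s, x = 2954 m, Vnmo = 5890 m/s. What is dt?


x/Vnmo = 2954/5890 = 0.501528
(x/Vnmo)^2 = 0.25153
t0^2 = 0.635209
sqrt(0.635209 + 0.25153) = 0.941668
dt = 0.941668 - 0.797 = 0.144668

0.144668


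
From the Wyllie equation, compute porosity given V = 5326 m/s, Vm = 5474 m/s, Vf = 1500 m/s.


1/V - 1/Vm = 1/5326 - 1/5474 = 5.08e-06
1/Vf - 1/Vm = 1/1500 - 1/5474 = 0.00048398
phi = 5.08e-06 / 0.00048398 = 0.0105

0.0105


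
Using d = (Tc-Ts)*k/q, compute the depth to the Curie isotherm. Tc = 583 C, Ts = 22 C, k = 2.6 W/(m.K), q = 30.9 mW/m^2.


T_Curie - T_surf = 583 - 22 = 561 C
Convert q to W/m^2: 30.9 mW/m^2 = 0.0309 W/m^2
d = 561 * 2.6 / 0.0309 = 47203.88 m

47203.88


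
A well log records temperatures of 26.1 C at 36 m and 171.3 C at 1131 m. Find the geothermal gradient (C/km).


dT = 171.3 - 26.1 = 145.2 C
dz = 1131 - 36 = 1095 m
gradient = dT/dz * 1000 = 145.2/1095 * 1000 = 132.6027 C/km

132.6027


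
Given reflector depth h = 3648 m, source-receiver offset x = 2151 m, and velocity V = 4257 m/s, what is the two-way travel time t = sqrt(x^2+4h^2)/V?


x^2 + 4h^2 = 2151^2 + 4*3648^2 = 4626801 + 53231616 = 57858417
sqrt(57858417) = 7606.472
t = 7606.472 / 4257 = 1.7868 s

1.7868


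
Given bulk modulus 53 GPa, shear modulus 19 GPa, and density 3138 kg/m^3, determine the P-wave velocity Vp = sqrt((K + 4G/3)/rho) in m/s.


First compute the effective modulus:
K + 4G/3 = 53e9 + 4*19e9/3 = 78333333333.33 Pa
Then divide by density:
78333333333.33 / 3138 = 24962821.3299 Pa/(kg/m^3)
Take the square root:
Vp = sqrt(24962821.3299) = 4996.28 m/s

4996.28


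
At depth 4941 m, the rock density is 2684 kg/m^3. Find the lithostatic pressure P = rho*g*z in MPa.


P = rho * g * z / 1e6
= 2684 * 9.81 * 4941 / 1e6
= 130096727.64 / 1e6
= 130.0967 MPa

130.0967


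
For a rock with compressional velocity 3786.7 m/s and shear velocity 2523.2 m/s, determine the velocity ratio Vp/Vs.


Vp/Vs = 3786.7 / 2523.2
= 1.5008

1.5008


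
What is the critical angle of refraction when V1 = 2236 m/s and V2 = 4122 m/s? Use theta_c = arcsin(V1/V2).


V1/V2 = 2236/4122 = 0.542455
theta_c = arcsin(0.542455) = 32.8509 degrees

32.8509


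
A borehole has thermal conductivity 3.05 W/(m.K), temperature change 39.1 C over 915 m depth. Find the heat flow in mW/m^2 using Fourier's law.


q = k * dT / dz * 1000
= 3.05 * 39.1 / 915 * 1000
= 0.130333 * 1000
= 130.3333 mW/m^2

130.3333


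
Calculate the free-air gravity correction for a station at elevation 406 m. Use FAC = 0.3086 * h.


FAC = 0.3086 * h
= 0.3086 * 406
= 125.2916 mGal

125.2916


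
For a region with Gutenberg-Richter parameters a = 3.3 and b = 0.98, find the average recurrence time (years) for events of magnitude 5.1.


log10(N) = 3.3 - 0.98*5.1 = -1.698
N = 10^-1.698 = 0.020045
T = 1/N = 1/0.020045 = 49.8884 years

49.8884


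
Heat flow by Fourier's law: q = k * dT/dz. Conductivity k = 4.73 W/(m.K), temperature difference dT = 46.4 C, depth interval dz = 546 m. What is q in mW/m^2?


q = k * dT / dz * 1000
= 4.73 * 46.4 / 546 * 1000
= 0.401963 * 1000
= 401.9634 mW/m^2

401.9634


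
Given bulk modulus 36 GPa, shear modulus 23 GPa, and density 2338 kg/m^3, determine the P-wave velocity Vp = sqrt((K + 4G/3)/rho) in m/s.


First compute the effective modulus:
K + 4G/3 = 36e9 + 4*23e9/3 = 66666666666.67 Pa
Then divide by density:
66666666666.67 / 2338 = 28514399.7719 Pa/(kg/m^3)
Take the square root:
Vp = sqrt(28514399.7719) = 5339.89 m/s

5339.89


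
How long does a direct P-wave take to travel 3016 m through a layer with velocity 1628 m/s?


t = x / V
= 3016 / 1628
= 1.8526 s

1.8526


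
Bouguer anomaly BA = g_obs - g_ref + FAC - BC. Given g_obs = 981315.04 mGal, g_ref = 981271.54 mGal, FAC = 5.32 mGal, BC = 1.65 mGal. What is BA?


BA = g_obs - g_ref + FAC - BC
= 981315.04 - 981271.54 + 5.32 - 1.65
= 47.17 mGal

47.17


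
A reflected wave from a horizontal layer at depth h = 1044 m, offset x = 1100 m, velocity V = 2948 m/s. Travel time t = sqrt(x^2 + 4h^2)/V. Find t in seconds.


x^2 + 4h^2 = 1100^2 + 4*1044^2 = 1210000 + 4359744 = 5569744
sqrt(5569744) = 2360.0305
t = 2360.0305 / 2948 = 0.8006 s

0.8006


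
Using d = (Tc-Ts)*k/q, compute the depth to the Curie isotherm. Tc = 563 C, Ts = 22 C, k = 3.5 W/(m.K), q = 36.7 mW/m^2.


T_Curie - T_surf = 563 - 22 = 541 C
Convert q to W/m^2: 36.7 mW/m^2 = 0.0367 W/m^2
d = 541 * 3.5 / 0.0367 = 51594.01 m

51594.01


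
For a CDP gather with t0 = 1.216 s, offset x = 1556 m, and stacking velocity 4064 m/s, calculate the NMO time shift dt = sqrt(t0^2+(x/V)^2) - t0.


x/Vnmo = 1556/4064 = 0.382874
(x/Vnmo)^2 = 0.146593
t0^2 = 1.478656
sqrt(1.478656 + 0.146593) = 1.274852
dt = 1.274852 - 1.216 = 0.058852

0.058852


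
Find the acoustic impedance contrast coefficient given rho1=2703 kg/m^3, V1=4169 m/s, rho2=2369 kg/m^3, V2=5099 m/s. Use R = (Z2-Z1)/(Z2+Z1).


Z1 = 2703 * 4169 = 11268807
Z2 = 2369 * 5099 = 12079531
R = (12079531 - 11268807) / (12079531 + 11268807) = 810724 / 23348338 = 0.0347

0.0347


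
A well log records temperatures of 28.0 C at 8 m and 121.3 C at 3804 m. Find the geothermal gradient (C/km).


dT = 121.3 - 28.0 = 93.3 C
dz = 3804 - 8 = 3796 m
gradient = dT/dz * 1000 = 93.3/3796 * 1000 = 24.5785 C/km

24.5785


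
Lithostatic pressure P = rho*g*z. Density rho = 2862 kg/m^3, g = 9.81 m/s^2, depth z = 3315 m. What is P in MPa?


P = rho * g * z / 1e6
= 2862 * 9.81 * 3315 / 1e6
= 93072669.3 / 1e6
= 93.0727 MPa

93.0727


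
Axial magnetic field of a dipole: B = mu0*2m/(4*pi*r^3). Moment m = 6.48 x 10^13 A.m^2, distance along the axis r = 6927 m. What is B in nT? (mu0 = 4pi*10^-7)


m = 6.48 x 10^13 = 64800000000000 A.m^2
2m = 129600000000000 A.m^2
r^3 = 6927^3 = 332380519983
B = (4pi*10^-7) * 129600000000000 / (4*pi * 332380519983) * 1e9
= 162860163.162095 / 4176816799099.79 * 1e9
= 38991.4547 nT

38991.4547
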